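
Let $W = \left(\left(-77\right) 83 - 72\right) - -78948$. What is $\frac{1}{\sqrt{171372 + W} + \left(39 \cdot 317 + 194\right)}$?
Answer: $\frac{12557}{157434392} - \frac{\sqrt{243857}}{157434392} \approx 7.6624 \cdot 10^{-5}$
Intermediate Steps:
$W = 72485$ ($W = \left(-6391 - 72\right) + 78948 = -6463 + 78948 = 72485$)
$\frac{1}{\sqrt{171372 + W} + \left(39 \cdot 317 + 194\right)} = \frac{1}{\sqrt{171372 + 72485} + \left(39 \cdot 317 + 194\right)} = \frac{1}{\sqrt{243857} + \left(12363 + 194\right)} = \frac{1}{\sqrt{243857} + 12557} = \frac{1}{12557 + \sqrt{243857}}$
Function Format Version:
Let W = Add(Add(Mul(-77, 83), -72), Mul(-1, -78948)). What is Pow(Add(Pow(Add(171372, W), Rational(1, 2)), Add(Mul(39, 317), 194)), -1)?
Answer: Add(Rational(12557, 157434392), Mul(Rational(-1, 157434392), Pow(243857, Rational(1, 2)))) ≈ 7.6624e-5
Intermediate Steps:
W = 72485 (W = Add(Add(-6391, -72), 78948) = Add(-6463, 78948) = 72485)
Pow(Add(Pow(Add(171372, W), Rational(1, 2)), Add(Mul(39, 317), 194)), -1) = Pow(Add(Pow(Add(171372, 72485), Rational(1, 2)), Add(Mul(39, 317), 194)), -1) = Pow(Add(Pow(243857, Rational(1, 2)), Add(12363, 194)), -1) = Pow(Add(Pow(243857, Rational(1, 2)), 12557), -1) = Pow(Add(12557, Pow(243857, Rational(1, 2))), -1)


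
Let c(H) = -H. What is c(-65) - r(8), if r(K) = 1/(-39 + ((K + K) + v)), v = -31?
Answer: 3511/54 ≈ 65.019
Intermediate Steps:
r(K) = 1/(-70 + 2*K) (r(K) = 1/(-39 + ((K + K) - 31)) = 1/(-39 + (2*K - 31)) = 1/(-39 + (-31 + 2*K)) = 1/(-70 + 2*K))
c(-65) - r(8) = -1*(-65) - 1/(2*(-35 + 8)) = 65 - 1/(2*(-27)) = 65 - (-1)/(2*27) = 65 - 1*(-1/54) = 65 + 1/54 = 3511/54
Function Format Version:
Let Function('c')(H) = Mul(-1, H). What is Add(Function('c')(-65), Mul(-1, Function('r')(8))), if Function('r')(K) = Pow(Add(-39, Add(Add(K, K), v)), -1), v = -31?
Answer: Rational(3511, 54) ≈ 65.019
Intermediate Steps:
Function('r')(K) = Pow(Add(-70, Mul(2, K)), -1) (Function('r')(K) = Pow(Add(-39, Add(Add(K, K), -31)), -1) = Pow(Add(-39, Add(Mul(2, K), -31)), -1) = Pow(Add(-39, Add(-31, Mul(2, K))), -1) = Pow(Add(-70, Mul(2, K)), -1))
Add(Function('c')(-65), Mul(-1, Function('r')(8))) = Add(Mul(-1, -65), Mul(-1, Mul(Rational(1, 2), Pow(Add(-35, 8), -1)))) = Add(65, Mul(-1, Mul(Rational(1, 2), Pow(-27, -1)))) = Add(65, Mul(-1, Mul(Rational(1, 2), Rational(-1, 27)))) = Add(65, Mul(-1, Rational(-1, 54))) = Add(65, Rational(1, 54)) = Rational(3511, 54)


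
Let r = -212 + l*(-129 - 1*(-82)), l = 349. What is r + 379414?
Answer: 362799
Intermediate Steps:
r = -16615 (r = -212 + 349*(-129 - 1*(-82)) = -212 + 349*(-129 + 82) = -212 + 349*(-47) = -212 - 16403 = -16615)
r + 379414 = -16615 + 379414 = 362799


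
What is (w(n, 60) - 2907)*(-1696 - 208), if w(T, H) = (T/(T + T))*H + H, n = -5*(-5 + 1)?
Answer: 5363568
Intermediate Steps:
n = 20 (n = -5*(-4) = 20)
w(T, H) = 3*H/2 (w(T, H) = (T/((2*T)))*H + H = ((1/(2*T))*T)*H + H = H/2 + H = 3*H/2)
(w(n, 60) - 2907)*(-1696 - 208) = ((3/2)*60 - 2907)*(-1696 - 208) = (90 - 2907)*(-1904) = -2817*(-1904) = 5363568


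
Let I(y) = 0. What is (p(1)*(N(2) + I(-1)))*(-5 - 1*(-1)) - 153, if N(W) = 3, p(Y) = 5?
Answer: -213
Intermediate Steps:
(p(1)*(N(2) + I(-1)))*(-5 - 1*(-1)) - 153 = (5*(3 + 0))*(-5 - 1*(-1)) - 153 = (5*3)*(-5 + 1) - 153 = 15*(-4) - 153 = -60 - 153 = -213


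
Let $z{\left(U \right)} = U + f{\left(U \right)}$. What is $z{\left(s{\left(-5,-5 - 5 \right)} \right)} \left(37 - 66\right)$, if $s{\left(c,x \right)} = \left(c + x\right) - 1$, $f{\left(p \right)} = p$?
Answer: $928$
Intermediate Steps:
$s{\left(c,x \right)} = -1 + c + x$
$z{\left(U \right)} = 2 U$ ($z{\left(U \right)} = U + U = 2 U$)
$z{\left(s{\left(-5,-5 - 5 \right)} \right)} \left(37 - 66\right) = 2 \left(-1 - 5 - 10\right) \left(37 - 66\right) = 2 \left(-1 - 5 - 10\right) \left(-29\right) = 2 \left(-16\right) \left(-29\right) = \left(-32\right) \left(-29\right) = 928$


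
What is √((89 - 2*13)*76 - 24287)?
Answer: I*√19499 ≈ 139.64*I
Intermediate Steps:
√((89 - 2*13)*76 - 24287) = √((89 - 26)*76 - 24287) = √(63*76 - 24287) = √(4788 - 24287) = √(-19499) = I*√19499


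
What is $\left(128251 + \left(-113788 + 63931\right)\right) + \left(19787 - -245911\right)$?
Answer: $344092$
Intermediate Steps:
$\left(128251 + \left(-113788 + 63931\right)\right) + \left(19787 - -245911\right) = \left(128251 - 49857\right) + \left(19787 + 245911\right) = 78394 + 265698 = 344092$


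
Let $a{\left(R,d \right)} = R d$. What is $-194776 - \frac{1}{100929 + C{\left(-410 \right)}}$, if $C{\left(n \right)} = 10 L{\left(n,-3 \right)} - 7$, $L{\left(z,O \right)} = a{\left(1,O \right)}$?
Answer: $- \frac{19651340193}{100892} \approx -1.9478 \cdot 10^{5}$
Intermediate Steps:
$L{\left(z,O \right)} = O$ ($L{\left(z,O \right)} = 1 O = O$)
$C{\left(n \right)} = -37$ ($C{\left(n \right)} = 10 \left(-3\right) - 7 = -30 - 7 = -37$)
$-194776 - \frac{1}{100929 + C{\left(-410 \right)}} = -194776 - \frac{1}{100929 - 37} = -194776 - \frac{1}{100892} = - \frac{19651340193}{100892}$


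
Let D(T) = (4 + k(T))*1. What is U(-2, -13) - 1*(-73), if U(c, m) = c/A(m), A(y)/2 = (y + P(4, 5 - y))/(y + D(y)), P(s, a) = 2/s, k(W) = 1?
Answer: 1809/25 ≈ 72.360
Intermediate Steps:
D(T) = 5 (D(T) = (4 + 1)*1 = 5*1 = 5)
A(y) = 2*(½ + y)/(5 + y) (A(y) = 2*((y + 2/4)/(y + 5)) = 2*((y + 2*(¼))/(5 + y)) = 2*((y + ½)/(5 + y)) = 2*((½ + y)/(5 + y)) = 2*(½ + y)/(5 + y))
U(c, m) = c*(5 + m)/(1 + 2*m) (U(c, m) = c/(((1 + 2*m)/(5 + m))) = c*((5 + m)/(1 + 2*m)) = c*(5 + m)/(1 + 2*m))
U(-2, -13) - 1*(-73) = -2*(5 - 13)/(1 + 2*(-13)) - 1*(-73) = -2*(-8)/(1 - 26) + 73 = -2*(-8)/(-25) + 73 = -2*(-1/25)*(-8) + 73 = -16/25 + 73 = 1809/25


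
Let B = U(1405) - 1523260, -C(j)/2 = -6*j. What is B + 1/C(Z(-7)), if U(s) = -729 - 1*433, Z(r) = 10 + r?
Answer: -54879191/36 ≈ -1.5244e+6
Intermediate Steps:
C(j) = 12*j (C(j) = -(-12)*j = 12*j)
U(s) = -1162 (U(s) = -729 - 433 = -1162)
B = -1524422 (B = -1162 - 1523260 = -1524422)
B + 1/C(Z(-7)) = -1524422 + 1/(12*(10 - 7)) = -1524422 + 1/(12*3) = -1524422 + 1/36 = -54879191/36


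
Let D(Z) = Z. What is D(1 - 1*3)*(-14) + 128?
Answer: 156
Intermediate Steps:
D(1 - 1*3)*(-14) + 128 = (1 - 1*3)*(-14) + 128 = (1 - 3)*(-14) + 128 = -2*(-14) + 128 = 28 + 128 = 156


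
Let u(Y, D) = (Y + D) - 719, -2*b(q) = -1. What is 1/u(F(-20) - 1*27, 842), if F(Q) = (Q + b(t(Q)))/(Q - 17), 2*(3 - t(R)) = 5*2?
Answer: 74/7143 ≈ 0.010360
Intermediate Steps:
t(R) = -2 (t(R) = 3 - 5*2/2 = 3 - 1/2*10 = 3 - 5 = -2)
b(q) = 1/2 (b(q) = -1/2*(-1) = 1/2)
F(Q) = (1/2 + Q)/(-17 + Q) (F(Q) = (Q + 1/2)/(Q - 17) = (1/2 + Q)/(-17 + Q))
u(Y, D) = -719 + D + Y (u(Y, D) = (D + Y) - 719 = -719 + D + Y)
1/u(F(-20) - 1*27, 842) = 1/(-719 + 842 + ((1/2 - 20)/(-17 - 20) - 1*27)) = 1/(-719 + 842 + (-39/2/(-37) - 27)) = 1/(-719 + 842 + (-1/37*(-39/2) - 27)) = 1/(-719 + 842 + (39/74 - 27)) = 1/(-719 + 842 - 1959/74) = 1/(7143/74) = 74/7143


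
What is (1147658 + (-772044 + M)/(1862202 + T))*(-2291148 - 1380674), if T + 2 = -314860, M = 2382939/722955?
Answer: -261889708527890903969201/62147621650 ≈ -4.2140e+12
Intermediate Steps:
M = 794313/240985 (M = 2382939*(1/722955) = 794313/240985 ≈ 3.2961)
T = -314862 (T = -2 - 314860 = -314862)
(1147658 + (-772044 + M)/(1862202 + T))*(-2291148 - 1380674) = (1147658 + (-772044 + 794313/240985)/(1862202 - 314862))*(-2291148 - 1380674) = (1147658 - 186050229027/240985/1547340)*(-3671822) = (1147658 - 186050229027/240985*1/1547340)*(-3671822) = (1147658 - 62016743009/124295243300)*(-3671822) = (142648368318448391/124295243300)*(-3671822) = -261889708527890903969201/62147621650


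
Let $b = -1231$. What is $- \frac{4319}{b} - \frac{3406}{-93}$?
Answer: $\frac{4594453}{114483} \approx 40.132$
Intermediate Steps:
$- \frac{4319}{b} - \frac{3406}{-93} = - \frac{4319}{-1231} - \frac{3406}{-93} = \left(-4319\right) \left(- \frac{1}{1231}\right) - - \frac{3406}{93} = \frac{4319}{1231} + \frac{3406}{93} = \frac{4594453}{114483}$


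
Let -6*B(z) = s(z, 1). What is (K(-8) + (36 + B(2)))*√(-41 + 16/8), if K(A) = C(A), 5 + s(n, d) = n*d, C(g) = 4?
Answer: 81*I*√39/2 ≈ 252.92*I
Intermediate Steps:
s(n, d) = -5 + d*n (s(n, d) = -5 + n*d = -5 + d*n)
K(A) = 4
B(z) = ⅚ - z/6 (B(z) = -(-5 + 1*z)/6 = -(-5 + z)/6 = ⅚ - z/6)
(K(-8) + (36 + B(2)))*√(-41 + 16/8) = (4 + (36 + (⅚ - ⅙*2)))*√(-41 + 16/8) = (4 + (36 + (⅚ - ⅓)))*√(-41 + 16*(⅛)) = (4 + (36 + ½))*√(-41 + 2) = (4 + 73/2)*√(-39) = 81*(I*√39)/2 = 81*I*√39/2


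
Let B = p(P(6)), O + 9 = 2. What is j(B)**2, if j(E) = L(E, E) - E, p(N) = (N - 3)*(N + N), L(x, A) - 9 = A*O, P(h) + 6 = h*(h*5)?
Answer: 226628363025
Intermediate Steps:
O = -7 (O = -9 + 2 = -7)
P(h) = -6 + 5*h**2 (P(h) = -6 + h*(h*5) = -6 + h*(5*h) = -6 + 5*h**2)
L(x, A) = 9 - 7*A (L(x, A) = 9 + A*(-7) = 9 - 7*A)
p(N) = 2*N*(-3 + N) (p(N) = (-3 + N)*(2*N) = 2*N*(-3 + N))
B = 59508 (B = 2*(-6 + 5*6**2)*(-3 + (-6 + 5*6**2)) = 2*(-6 + 5*36)*(-3 + (-6 + 5*36)) = 2*(-6 + 180)*(-3 + (-6 + 180)) = 2*174*(-3 + 174) = 2*174*171 = 59508)
j(E) = 9 - 8*E (j(E) = (9 - 7*E) - E = 9 - 8*E)
j(B)**2 = (9 - 8*59508)**2 = (9 - 476064)**2 = (-476055)**2 = 226628363025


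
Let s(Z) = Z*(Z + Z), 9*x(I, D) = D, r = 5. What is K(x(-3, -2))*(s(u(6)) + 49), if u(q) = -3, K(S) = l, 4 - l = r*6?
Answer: -1742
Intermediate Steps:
x(I, D) = D/9
l = -26 (l = 4 - 5*6 = 4 - 1*30 = 4 - 30 = -26)
K(S) = -26
s(Z) = 2*Z² (s(Z) = Z*(2*Z) = 2*Z²)
K(x(-3, -2))*(s(u(6)) + 49) = -26*(2*(-3)² + 49) = -26*(2*9 + 49) = -26*(18 + 49) = -26*67 = -1742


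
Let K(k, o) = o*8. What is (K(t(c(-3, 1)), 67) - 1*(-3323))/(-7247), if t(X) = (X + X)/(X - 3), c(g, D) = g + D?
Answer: -3859/7247 ≈ -0.53250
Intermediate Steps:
c(g, D) = D + g
t(X) = 2*X/(-3 + X) (t(X) = (2*X)/(-3 + X) = 2*X/(-3 + X))
K(k, o) = 8*o
(K(t(c(-3, 1)), 67) - 1*(-3323))/(-7247) = (8*67 - 1*(-3323))/(-7247) = (536 + 3323)*(-1/7247) = 3859*(-1/7247) = -3859/7247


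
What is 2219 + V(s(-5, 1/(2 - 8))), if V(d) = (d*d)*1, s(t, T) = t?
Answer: 2244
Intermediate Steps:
V(d) = d**2 (V(d) = d**2*1 = d**2)
2219 + V(s(-5, 1/(2 - 8))) = 2219 + (-5)**2 = 2219 + 25 = 2244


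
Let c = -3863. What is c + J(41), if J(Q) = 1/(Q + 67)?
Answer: -417203/108 ≈ -3863.0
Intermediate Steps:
J(Q) = 1/(67 + Q)
c + J(41) = -3863 + 1/(67 + 41) = -3863 + 1/108 = -417203/108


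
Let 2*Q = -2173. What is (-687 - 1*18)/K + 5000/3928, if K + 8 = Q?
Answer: 2060435/1074799 ≈ 1.9170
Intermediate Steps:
Q = -2173/2 (Q = (1/2)*(-2173) = -2173/2 ≈ -1086.5)
K = -2189/2 (K = -8 - 2173/2 = -2189/2 ≈ -1094.5)
(-687 - 1*18)/K + 5000/3928 = (-687 - 1*18)/(-2189/2) + 5000/3928 = (-687 - 18)*(-2/2189) + 5000*(1/3928) = -705*(-2/2189) + 625/491 = 1410/2189 + 625/491 = 2060435/1074799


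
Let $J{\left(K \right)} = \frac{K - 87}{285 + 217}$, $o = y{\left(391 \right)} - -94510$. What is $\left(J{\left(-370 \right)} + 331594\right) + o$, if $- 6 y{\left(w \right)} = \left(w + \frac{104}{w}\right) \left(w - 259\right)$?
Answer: $\frac{81946800301}{196282} \approx 4.175 \cdot 10^{5}$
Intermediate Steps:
$y{\left(w \right)} = - \frac{\left(-259 + w\right) \left(w + \frac{104}{w}\right)}{6}$ ($y{\left(w \right)} = - \frac{\left(w + \frac{104}{w}\right) \left(w - 259\right)}{6} = - \frac{\left(w + \frac{104}{w}\right) \left(-259 + w\right)}{6} = - \frac{\left(-259 + w\right) \left(w + \frac{104}{w}\right)}{6}$)
$o = \frac{33587740}{391}$ ($o = \frac{26936 - 391 \left(104 + 391^{2} - 101269\right)}{6 \cdot 391} - -94510 = \frac{1}{6} \cdot \frac{1}{391} \left(26936 - 391 \left(104 + 152881 - 101269\right)\right) + 94510 = \frac{1}{6} \cdot \frac{1}{391} \left(26936 - 391 \cdot 51716\right) + 94510 = \frac{1}{6} \cdot \frac{1}{391} \left(26936 - 20220956\right) + 94510 = \frac{1}{6} \cdot \frac{1}{391} \left(-20194020\right) + 94510 = - \frac{3365670}{391} + 94510 = \frac{33587740}{391} \approx 85902.0$)
$J{\left(K \right)} = - \frac{87}{502} + \frac{K}{502}$ ($J{\left(K \right)} = \frac{-87 + K}{502} = \left(-87 + K\right) \frac{1}{502} = - \frac{87}{502} + \frac{K}{502}$)
$\left(J{\left(-370 \right)} + 331594\right) + o = \left(\left(- \frac{87}{502} + \frac{1}{502} \left(-370\right)\right) + 331594\right) + \frac{33587740}{391} = \left(\left(- \frac{87}{502} - \frac{185}{251}\right) + 331594\right) + \frac{33587740}{391} = \left(- \frac{457}{502} + 331594\right) + \frac{33587740}{391} = \frac{166459731}{502} + \frac{33587740}{391} = \frac{81946800301}{196282}$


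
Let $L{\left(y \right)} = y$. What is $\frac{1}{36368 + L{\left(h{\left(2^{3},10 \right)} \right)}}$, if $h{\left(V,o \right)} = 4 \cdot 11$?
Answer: $\frac{1}{36412} \approx 2.7463 \cdot 10^{-5}$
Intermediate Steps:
$h{\left(V,o \right)} = 44$
$\frac{1}{36368 + L{\left(h{\left(2^{3},10 \right)} \right)}} = \frac{1}{36368 + 44} = \frac{1}{36412}$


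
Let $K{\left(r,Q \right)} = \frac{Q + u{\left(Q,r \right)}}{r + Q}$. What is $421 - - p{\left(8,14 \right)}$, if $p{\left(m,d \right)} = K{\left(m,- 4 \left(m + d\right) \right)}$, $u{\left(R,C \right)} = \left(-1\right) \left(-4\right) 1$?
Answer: $\frac{8441}{20} \approx 422.05$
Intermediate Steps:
$u{\left(R,C \right)} = 4$ ($u{\left(R,C \right)} = 4 \cdot 1 = 4$)
$K{\left(r,Q \right)} = \frac{4 + Q}{Q + r}$ ($K{\left(r,Q \right)} = \frac{Q + 4}{r + Q} = \frac{4 + Q}{Q + r}$)
$p{\left(m,d \right)} = \frac{4 - 4 d - 4 m}{- 4 d - 3 m}$ ($p{\left(m,d \right)} = \frac{4 - 4 \left(m + d\right)}{- 4 \left(m + d\right) + m} = \frac{4 - 4 \left(d + m\right)}{- 4 \left(d + m\right) + m} = \frac{4 - \left(4 d + 4 m\right)}{\left(- 4 d - 4 m\right) + m} = \frac{4 - 4 d - 4 m}{- 4 d - 3 m}$)
$421 - - p{\left(8,14 \right)} = 421 + \left(\left(\frac{4 \left(-1 + 14 + 8\right)}{3 \cdot 8 + 4 \cdot 14} + 83\right) - 83\right) = 421 + \left(\left(4 \frac{1}{24 + 56} \cdot 21 + 83\right) - 83\right) = 421 + \left(\left(4 \cdot \frac{1}{80} \cdot 21 + 83\right) - 83\right) = 421 + \left(\left(\frac{21}{20} + 83\right) - 83\right) = 421 + \left(\frac{1681}{20} - 83\right) = 421 + \frac{21}{20} = \frac{8441}{20}$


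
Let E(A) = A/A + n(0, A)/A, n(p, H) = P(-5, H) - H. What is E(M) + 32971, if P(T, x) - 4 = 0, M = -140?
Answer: 1153984/35 ≈ 32971.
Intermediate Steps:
P(T, x) = 4 (P(T, x) = 4 + 0 = 4)
n(p, H) = 4 - H
E(A) = 1 + (4 - A)/A (E(A) = A/A + (4 - A)/A = 1 + (4 - A)/A)
E(M) + 32971 = 4/(-140) + 32971 = 4*(-1/140) + 32971 = -1/35 + 32971 = 1153984/35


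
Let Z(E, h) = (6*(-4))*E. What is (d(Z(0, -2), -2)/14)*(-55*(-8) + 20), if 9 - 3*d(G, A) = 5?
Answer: 920/21 ≈ 43.810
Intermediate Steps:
Z(E, h) = -24*E
d(G, A) = 4/3 (d(G, A) = 3 - ⅓*5 = 3 - 5/3 = 4/3)
(d(Z(0, -2), -2)/14)*(-55*(-8) + 20) = ((4/3)/14)*(-55*(-8) + 20) = ((4/3)*(1/14))*(440 + 20) = (2/21)*460 = 920/21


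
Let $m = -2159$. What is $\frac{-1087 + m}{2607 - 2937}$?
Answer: $\frac{541}{55} \approx 9.8364$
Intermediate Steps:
$\frac{-1087 + m}{2607 - 2937} = \frac{-1087 - 2159}{2607 - 2937} = - \frac{3246}{-330} = \left(-3246\right) \left(- \frac{1}{330}\right) = \frac{541}{55}$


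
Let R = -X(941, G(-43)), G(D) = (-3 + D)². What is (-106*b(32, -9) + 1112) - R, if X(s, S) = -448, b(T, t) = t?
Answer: 1618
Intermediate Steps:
R = 448 (R = -1*(-448) = 448)
(-106*b(32, -9) + 1112) - R = (-106*(-9) + 1112) - 1*448 = (954 + 1112) - 448 = 2066 - 448 = 1618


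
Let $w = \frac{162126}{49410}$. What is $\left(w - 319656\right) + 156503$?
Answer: $- \frac{447845978}{2745} \approx -1.6315 \cdot 10^{5}$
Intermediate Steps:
$w = \frac{9007}{2745}$ ($w = 162126 \cdot \frac{1}{49410} = \frac{9007}{2745} \approx 3.2812$)
$\left(w - 319656\right) + 156503 = \left(\frac{9007}{2745} - 319656\right) + 156503 = - \frac{877446713}{2745} + 156503 = - \frac{447845978}{2745}$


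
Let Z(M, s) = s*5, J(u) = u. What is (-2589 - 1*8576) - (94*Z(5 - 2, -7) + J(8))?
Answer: -7883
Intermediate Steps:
Z(M, s) = 5*s
(-2589 - 1*8576) - (94*Z(5 - 2, -7) + J(8)) = (-2589 - 1*8576) - (94*(5*(-7)) + 8) = (-2589 - 8576) - (94*(-35) + 8) = -11165 - (-3290 + 8) = -11165 - 1*(-3282) = -11165 + 3282 = -7883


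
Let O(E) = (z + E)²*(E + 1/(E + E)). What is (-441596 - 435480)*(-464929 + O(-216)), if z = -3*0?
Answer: 9246778088708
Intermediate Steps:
z = 0
O(E) = E²*(E + 1/(2*E)) (O(E) = (0 + E)²*(E + 1/(E + E)) = E²*(E + 1/(2*E)))
(-441596 - 435480)*(-464929 + O(-216)) = (-441596 - 435480)*(-464929 + ((-216)³ + (½)*(-216))) = -877076*(-464929 + (-10077696 - 108)) = -877076*(-464929 - 10077804) = -877076*(-10542733) = 9246778088708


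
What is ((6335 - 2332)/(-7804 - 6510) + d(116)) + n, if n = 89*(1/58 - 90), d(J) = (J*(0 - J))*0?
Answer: -1662239087/207553 ≈ -8008.7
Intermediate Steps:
d(J) = 0 (d(J) = (J*(-J))*0 = -J²*0 = 0)
n = -464491/58 (n = 89*(1/58 - 90) = 89*(-5219/58) = -464491/58 ≈ -8008.5)
((6335 - 2332)/(-7804 - 6510) + d(116)) + n = ((6335 - 2332)/(-7804 - 6510) + 0) - 464491/58 = (4003/(-14314) + 0) - 464491/58 = (4003*(-1/14314) + 0) - 464491/58 = (-4003/14314 + 0) - 464491/58 = -4003/14314 - 464491/58 = -1662239087/207553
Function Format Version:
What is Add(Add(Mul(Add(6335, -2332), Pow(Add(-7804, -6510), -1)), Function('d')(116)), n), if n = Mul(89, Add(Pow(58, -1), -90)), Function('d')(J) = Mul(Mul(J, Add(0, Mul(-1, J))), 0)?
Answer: Rational(-1662239087, 207553) ≈ -8008.7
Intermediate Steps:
Function('d')(J) = 0 (Function('d')(J) = Mul(Mul(J, Mul(-1, J)), 0) = Mul(Mul(-1, Pow(J, 2)), 0) = 0)
n = Rational(-464491, 58) (n = Mul(89, Add(Rational(1, 58), -90)) = Mul(89, Rational(-5219, 58)) = Rational(-464491, 58) ≈ -8008.5)
Add(Add(Mul(Add(6335, -2332), Pow(Add(-7804, -6510), -1)), Function('d')(116)), n) = Add(Add(Mul(Add(6335, -2332), Pow(Add(-7804, -6510), -1)), 0), Rational(-464491, 58)) = Add(Add(Mul(4003, Pow(-14314, -1)), 0), Rational(-464491, 58)) = Add(Add(Mul(4003, Rational(-1, 14314)), 0), Rational(-464491, 58)) = Add(Add(Rational(-4003, 14314), 0), Rational(-464491, 58)) = Add(Rational(-4003, 14314), Rational(-464491, 58)) = Rational(-1662239087, 207553)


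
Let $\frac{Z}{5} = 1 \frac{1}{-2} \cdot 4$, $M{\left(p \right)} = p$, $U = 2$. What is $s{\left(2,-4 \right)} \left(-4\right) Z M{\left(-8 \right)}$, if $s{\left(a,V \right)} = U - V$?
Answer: $-1920$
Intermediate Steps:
$s{\left(a,V \right)} = 2 - V$
$Z = -10$ ($Z = 5 \cdot 1 \frac{1}{-2} \cdot 4 = 5 \cdot 1 \left(- \frac{1}{2}\right) 4 = 5 \left(\left(- \frac{1}{2}\right) 4\right) = 5 \left(-2\right) = -10$)
$s{\left(2,-4 \right)} \left(-4\right) Z M{\left(-8 \right)} = \left(2 - -4\right) \left(-4\right) \left(-10\right) \left(-8\right) = \left(2 + 4\right) \left(-4\right) \left(-10\right) \left(-8\right) = 6 \left(-4\right) \left(-10\right) \left(-8\right) = \left(-24\right) \left(-10\right) \left(-8\right) = 240 \left(-8\right) = -1920$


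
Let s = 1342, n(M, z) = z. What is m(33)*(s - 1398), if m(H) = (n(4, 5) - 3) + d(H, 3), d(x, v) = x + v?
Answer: -2128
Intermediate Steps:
d(x, v) = v + x
m(H) = 5 + H (m(H) = (5 - 3) + (3 + H) = 2 + (3 + H) = 5 + H)
m(33)*(s - 1398) = (5 + 33)*(1342 - 1398) = 38*(-56) = -2128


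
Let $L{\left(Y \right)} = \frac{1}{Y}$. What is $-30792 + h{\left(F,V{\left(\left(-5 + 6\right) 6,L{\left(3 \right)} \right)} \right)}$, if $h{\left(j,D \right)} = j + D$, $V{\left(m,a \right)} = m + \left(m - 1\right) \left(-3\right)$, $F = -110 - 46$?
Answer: $-30957$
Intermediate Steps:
$F = -156$
$V{\left(m,a \right)} = 3 - 2 m$ ($V{\left(m,a \right)} = m + \left(-1 + m\right) \left(-3\right) = m - \left(-3 + 3 m\right) = 3 - 2 m$)
$h{\left(j,D \right)} = D + j$
$-30792 + h{\left(F,V{\left(\left(-5 + 6\right) 6,L{\left(3 \right)} \right)} \right)} = -30792 - \left(153 + 2 \left(-5 + 6\right) 6\right) = -30792 - \left(153 + 2 \cdot 1 \cdot 6\right) = -30792 + \left(\left(3 - 12\right) - 156\right) = -30792 - 165 = -30957$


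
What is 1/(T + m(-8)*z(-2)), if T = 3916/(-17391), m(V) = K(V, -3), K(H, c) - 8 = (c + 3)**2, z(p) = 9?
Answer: 1581/113476 ≈ 0.013932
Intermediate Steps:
K(H, c) = 8 + (3 + c)**2 (K(H, c) = 8 + (c + 3)**2 = 8 + (3 + c)**2)
m(V) = 8 (m(V) = 8 + (3 - 3)**2 = 8 + 0**2 = 8 + 0 = 8)
T = -356/1581 (T = 3916*(-1/17391) = -356/1581 ≈ -0.22517)
1/(T + m(-8)*z(-2)) = 1/(-356/1581 + 8*9) = 1/(-356/1581 + 72) = 1/(113476/1581) = 1581/113476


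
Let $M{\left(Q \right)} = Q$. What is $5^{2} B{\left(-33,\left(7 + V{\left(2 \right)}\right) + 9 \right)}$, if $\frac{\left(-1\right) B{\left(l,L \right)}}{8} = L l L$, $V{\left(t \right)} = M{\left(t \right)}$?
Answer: $2138400$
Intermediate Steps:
$V{\left(t \right)} = t$
$B{\left(l,L \right)} = - 8 l L^{2}$ ($B{\left(l,L \right)} = - 8 L l L = - 8 l L^{2}$)
$5^{2} B{\left(-33,\left(7 + V{\left(2 \right)}\right) + 9 \right)} = 5^{2} \left(\left(-8\right) \left(-33\right) \left(\left(7 + 2\right) + 9\right)^{2}\right) = 25 \left(\left(-8\right) \left(-33\right) \left(9 + 9\right)^{2}\right) = 25 \left(\left(-8\right) \left(-33\right) 18^{2}\right) = 25 \left(\left(-8\right) \left(-33\right) 324\right) = 25 \cdot 85536 = 2138400$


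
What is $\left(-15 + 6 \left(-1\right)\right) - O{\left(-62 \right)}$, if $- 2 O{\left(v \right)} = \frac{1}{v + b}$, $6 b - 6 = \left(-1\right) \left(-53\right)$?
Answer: $- \frac{6576}{313} \approx -21.01$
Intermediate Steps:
$b = \frac{59}{6}$ ($b = 1 + \frac{\left(-1\right) \left(-53\right)}{6} = 1 + \frac{1}{6} \cdot 53 = 1 + \frac{53}{6} = \frac{59}{6} \approx 9.8333$)
$O{\left(v \right)} = - \frac{1}{2 \left(\frac{59}{6} + v\right)}$ ($O{\left(v \right)} = - \frac{1}{2 \left(v + \frac{59}{6}\right)} = - \frac{1}{2 \left(\frac{59}{6} + v\right)}$)
$\left(-15 + 6 \left(-1\right)\right) - O{\left(-62 \right)} = \left(-15 + 6 \left(-1\right)\right) - - \frac{3}{59 + 6 \left(-62\right)} = \left(-15 - 6\right) - - \frac{3}{59 - 372} = -21 - - \frac{3}{-313} = -21 - \left(-3\right) \left(- \frac{1}{313}\right) = -21 - \frac{3}{313} = - \frac{6576}{313}$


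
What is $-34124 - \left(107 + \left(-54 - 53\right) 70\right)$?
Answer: $-26741$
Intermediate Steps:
$-34124 - \left(107 + \left(-54 - 53\right) 70\right) = -34124 - \left(107 - 7490\right) = -34124 - -7383 = -34124 + 7383 = -26741$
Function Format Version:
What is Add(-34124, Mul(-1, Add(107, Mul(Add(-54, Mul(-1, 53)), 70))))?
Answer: -26741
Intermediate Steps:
Add(-34124, Mul(-1, Add(107, Mul(Add(-54, Mul(-1, 53)), 70)))) = Add(-34124, Mul(-1, Add(107, Mul(Add(-54, -53), 70)))) = Add(-34124, Mul(-1, Add(107, Mul(-107, 70)))) = Add(-34124, Mul(-1, Add(107, -7490))) = Add(-34124, Mul(-1, -7383)) = Add(-34124, 7383) = -26741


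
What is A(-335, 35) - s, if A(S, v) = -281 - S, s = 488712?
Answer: -488658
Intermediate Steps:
A(-335, 35) - s = (-281 - 1*(-335)) - 1*488712 = (-281 + 335) - 488712 = 54 - 488712 = -488658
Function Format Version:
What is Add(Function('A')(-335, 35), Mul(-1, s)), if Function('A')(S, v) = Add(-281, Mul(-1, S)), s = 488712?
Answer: -488658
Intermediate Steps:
Add(Function('A')(-335, 35), Mul(-1, s)) = Add(Add(-281, Mul(-1, -335)), Mul(-1, 488712)) = Add(Add(-281, 335), -488712) = Add(54, -488712) = -488658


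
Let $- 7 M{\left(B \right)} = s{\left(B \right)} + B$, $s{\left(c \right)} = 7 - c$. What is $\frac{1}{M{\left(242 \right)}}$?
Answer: $-1$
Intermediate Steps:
$M{\left(B \right)} = -1$ ($M{\left(B \right)} = - \frac{\left(7 - B\right) + B}{7} = \left(- \frac{1}{7}\right) 7 = -1$)
$\frac{1}{M{\left(242 \right)}} = \frac{1}{-1} = -1$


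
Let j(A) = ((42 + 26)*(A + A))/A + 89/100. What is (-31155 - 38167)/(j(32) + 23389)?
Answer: -6932200/2352589 ≈ -2.9466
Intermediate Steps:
j(A) = 13689/100 (j(A) = (68*(2*A))/A + 89*(1/100) = (136*A)/A + 89/100 = 136 + 89/100 = 13689/100)
(-31155 - 38167)/(j(32) + 23389) = (-31155 - 38167)/(13689/100 + 23389) = -69322/2352589/100 = -69322*100/2352589 = -6932200/2352589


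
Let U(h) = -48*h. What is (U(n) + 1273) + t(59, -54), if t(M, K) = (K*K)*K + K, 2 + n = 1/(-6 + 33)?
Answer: -1405357/9 ≈ -1.5615e+5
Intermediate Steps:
n = -53/27 (n = -2 + 1/(-6 + 33) = -2 + 1/27 = -53/27 ≈ -1.9630)
t(M, K) = K + K³ (t(M, K) = K²*K + K = K³ + K = K + K³)
(U(n) + 1273) + t(59, -54) = (-48*(-53/27) + 1273) + (-54 + (-54)³) = (848/9 + 1273) + (-54 - 157464) = 12305/9 - 157518 = -1405357/9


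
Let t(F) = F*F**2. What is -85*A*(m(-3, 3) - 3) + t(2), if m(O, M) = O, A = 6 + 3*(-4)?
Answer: -3052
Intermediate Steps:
A = -6 (A = 6 - 12 = -6)
t(F) = F**3
-85*A*(m(-3, 3) - 3) + t(2) = -(-510)*(-3 - 3) + 2**3 = -(-510)*(-6) + 8 = -85*36 + 8 = -3060 + 8 = -3052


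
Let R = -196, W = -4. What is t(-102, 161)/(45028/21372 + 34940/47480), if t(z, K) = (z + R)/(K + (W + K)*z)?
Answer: 3779916036/571632848167 ≈ 0.0066125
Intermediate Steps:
t(z, K) = (-196 + z)/(K + z*(-4 + K)) (t(z, K) = (z - 196)/(K + (-4 + K)*z) = (-196 + z)/(K + z*(-4 + K)))
t(-102, 161)/(45028/21372 + 34940/47480) = ((-196 - 102)/(161 - 4*(-102) + 161*(-102)))/(45028/21372 + 34940/47480) = (-298/(161 + 408 - 16422))/(45028*(1/21372) + 34940*(1/47480)) = (-298/(-15853))/(11257/5343 + 1747/2374) = (-1/15853*(-298))/(36058339/12684282) = (298/15853)*(12684282/36058339) = 3779916036/571632848167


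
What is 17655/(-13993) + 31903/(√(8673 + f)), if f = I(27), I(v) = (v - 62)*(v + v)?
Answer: -17655/13993 + 31903*√6783/6783 ≈ 386.10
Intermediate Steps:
I(v) = 2*v*(-62 + v) (I(v) = (-62 + v)*(2*v) = 2*v*(-62 + v))
f = -1890 (f = 2*27*(-62 + 27) = 2*27*(-35) = -1890)
17655/(-13993) + 31903/(√(8673 + f)) = 17655/(-13993) + 31903/(√(8673 - 1890)) = 17655*(-1/13993) + 31903/(√6783) = -17655/13993 + 31903*(√6783/6783) = -17655/13993 + 31903*√6783/6783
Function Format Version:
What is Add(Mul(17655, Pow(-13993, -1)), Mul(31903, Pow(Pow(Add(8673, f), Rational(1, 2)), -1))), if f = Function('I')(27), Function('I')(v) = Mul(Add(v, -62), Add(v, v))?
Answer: Add(Rational(-17655, 13993), Mul(Rational(31903, 6783), Pow(6783, Rational(1, 2)))) ≈ 386.10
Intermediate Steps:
Function('I')(v) = Mul(2, v, Add(-62, v)) (Function('I')(v) = Mul(Add(-62, v), Mul(2, v)) = Mul(2, v, Add(-62, v)))
f = -1890 (f = Mul(2, 27, Add(-62, 27)) = Mul(2, 27, -35) = -1890)
Add(Mul(17655, Pow(-13993, -1)), Mul(31903, Pow(Pow(Add(8673, f), Rational(1, 2)), -1))) = Add(Mul(17655, Pow(-13993, -1)), Mul(31903, Pow(Pow(Add(8673, -1890), Rational(1, 2)), -1))) = Add(Mul(17655, Rational(-1, 13993)), Mul(31903, Pow(Pow(6783, Rational(1, 2)), -1))) = Add(Rational(-17655, 13993), Mul(31903, Mul(Rational(1, 6783), Pow(6783, Rational(1, 2))))) = Add(Rational(-17655, 13993), Mul(Rational(31903, 6783), Pow(6783, Rational(1, 2))))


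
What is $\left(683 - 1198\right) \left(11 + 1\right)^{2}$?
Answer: $-74160$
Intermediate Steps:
$\left(683 - 1198\right) \left(11 + 1\right)^{2} = - 515 \cdot 12^{2} = \left(-515\right) 144 = -74160$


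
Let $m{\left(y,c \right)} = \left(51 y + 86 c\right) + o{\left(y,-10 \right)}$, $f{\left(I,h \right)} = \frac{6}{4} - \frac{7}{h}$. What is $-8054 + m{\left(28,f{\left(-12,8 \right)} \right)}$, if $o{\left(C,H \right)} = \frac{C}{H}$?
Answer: $- \frac{131501}{20} \approx -6575.0$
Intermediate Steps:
$f{\left(I,h \right)} = \frac{3}{2} - \frac{7}{h}$ ($f{\left(I,h \right)} = 6 \cdot \frac{1}{4} - \frac{7}{h} = \frac{3}{2} - \frac{7}{h}$)
$m{\left(y,c \right)} = 86 c + \frac{509 y}{10}$ ($m{\left(y,c \right)} = \left(51 y + 86 c\right) + \frac{y}{-10} = \left(51 y + 86 c\right) + y \left(- \frac{1}{10}\right) = \left(51 y + 86 c\right) - \frac{y}{10} = 86 c + \frac{509 y}{10}$)
$-8054 + m{\left(28,f{\left(-12,8 \right)} \right)} = -8054 + \left(86 \left(\frac{3}{2} - \frac{7}{8}\right) + \frac{509}{10} \cdot 28\right) = -8054 + \left(86 \left(\frac{3}{2} - \frac{7}{8}\right) + \frac{7126}{5}\right) = -8054 + \left(86 \cdot \frac{5}{8} + \frac{7126}{5}\right) = -8054 + \left(\frac{215}{4} + \frac{7126}{5}\right) = -8054 + \frac{29579}{20} = - \frac{131501}{20}$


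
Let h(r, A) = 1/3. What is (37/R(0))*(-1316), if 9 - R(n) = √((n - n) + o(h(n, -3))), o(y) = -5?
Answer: -219114/43 - 24346*I*√5/43 ≈ -5095.7 - 1266.0*I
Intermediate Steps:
h(r, A) = ⅓ (h(r, A) = 1*(⅓) = ⅓)
R(n) = 9 - I*√5 (R(n) = 9 - √((n - n) - 5) = 9 - √(0 - 5) = 9 - √(-5) = 9 - I*√5)
(37/R(0))*(-1316) = (37/(9 - I*√5))*(-1316) = -48692/(9 - I*√5)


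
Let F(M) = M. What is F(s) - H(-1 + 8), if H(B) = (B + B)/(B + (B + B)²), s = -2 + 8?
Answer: 172/29 ≈ 5.9310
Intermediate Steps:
s = 6
H(B) = 2*B/(B + 4*B²) (H(B) = (2*B)/(B + (2*B)²) = (2*B)/(B + 4*B²) = 2*B/(B + 4*B²))
F(s) - H(-1 + 8) = 6 - 2/(1 + 4*(-1 + 8)) = 6 - 2/(1 + 4*7) = 6 - 2/(1 + 28) = 6 - 2/29 = 172/29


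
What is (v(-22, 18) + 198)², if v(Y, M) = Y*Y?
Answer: 465124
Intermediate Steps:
v(Y, M) = Y²
(v(-22, 18) + 198)² = ((-22)² + 198)² = (484 + 198)² = 682² = 465124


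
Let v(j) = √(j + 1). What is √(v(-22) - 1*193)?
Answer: √(-193 + I*√21) ≈ 0.1649 + 13.893*I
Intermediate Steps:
v(j) = √(1 + j)
√(v(-22) - 1*193) = √(√(1 - 22) - 1*193) = √(√(-21) - 193) = √(I*√21 - 193) = √(-193 + I*√21)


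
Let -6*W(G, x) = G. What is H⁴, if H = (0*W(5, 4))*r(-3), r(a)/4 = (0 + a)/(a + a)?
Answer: 0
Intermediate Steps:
r(a) = 2 (r(a) = 4*((0 + a)/(a + a)) = 4*(a/((2*a))) = 4*(a*(1/(2*a))) = 4*(½) = 2)
W(G, x) = -G/6
H = 0 (H = (0*(-⅙*5))*2 = (0*(-⅚))*2 = 0*2 = 0)
H⁴ = 0⁴ = 0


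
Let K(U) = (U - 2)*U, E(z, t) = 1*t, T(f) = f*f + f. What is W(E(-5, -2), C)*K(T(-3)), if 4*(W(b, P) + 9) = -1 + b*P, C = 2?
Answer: -246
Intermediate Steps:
T(f) = f + f² (T(f) = f² + f = f + f²)
E(z, t) = t
K(U) = U*(-2 + U) (K(U) = (-2 + U)*U = U*(-2 + U))
W(b, P) = -37/4 + P*b/4 (W(b, P) = -9 + (-1 + b*P)/4 = -9 + (-1 + P*b)/4 = -9 + (-¼ + P*b/4) = -37/4 + P*b/4)
W(E(-5, -2), C)*K(T(-3)) = (-37/4 + (¼)*2*(-2))*((-3*(1 - 3))*(-2 - 3*(1 - 3))) = (-37/4 - 1)*((-3*(-2))*(-2 - 3*(-2))) = -123*(-2 + 6)/2 = -123*4/2 = -41/4*24 = -246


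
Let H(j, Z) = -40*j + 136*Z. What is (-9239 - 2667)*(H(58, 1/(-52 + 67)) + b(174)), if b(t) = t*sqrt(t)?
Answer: 412709584/15 - 2071644*sqrt(174) ≈ 1.8711e+5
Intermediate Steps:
b(t) = t**(3/2)
(-9239 - 2667)*(H(58, 1/(-52 + 67)) + b(174)) = (-9239 - 2667)*((-40*58 + 136/(-52 + 67)) + 174**(3/2)) = -11906*((-2320 + 136/15) + 174*sqrt(174)) = -11906*(-34664/15 + 174*sqrt(174)) = 412709584/15 - 2071644*sqrt(174)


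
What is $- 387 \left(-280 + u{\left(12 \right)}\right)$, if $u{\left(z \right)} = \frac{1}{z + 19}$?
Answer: $\frac{3358773}{31} \approx 1.0835 \cdot 10^{5}$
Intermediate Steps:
$u{\left(z \right)} = \frac{1}{19 + z}$
$- 387 \left(-280 + u{\left(12 \right)}\right) = - 387 \left(-280 + \frac{1}{19 + 12}\right) = - 387 \left(-280 + \frac{1}{31}\right) = \left(-387\right) \left(- \frac{8679}{31}\right) = \frac{3358773}{31}$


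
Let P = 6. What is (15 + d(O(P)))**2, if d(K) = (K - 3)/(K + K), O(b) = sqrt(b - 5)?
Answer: 196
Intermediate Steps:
O(b) = sqrt(-5 + b)
d(K) = (-3 + K)/(2*K) (d(K) = (-3 + K)/((2*K)) = (-3 + K)*(1/(2*K)) = (-3 + K)/(2*K))
(15 + d(O(P)))**2 = (15 + (-3 + sqrt(-5 + 6))/(2*(sqrt(-5 + 6))))**2 = (15 + (-3 + sqrt(1))/(2*(sqrt(1))))**2 = (15 + (1/2)*(-3 + 1)/1)**2 = (15 + (1/2)*1*(-2))**2 = (15 - 1)**2 = 14**2 = 196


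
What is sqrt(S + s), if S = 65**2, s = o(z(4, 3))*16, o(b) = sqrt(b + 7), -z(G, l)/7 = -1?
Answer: sqrt(4225 + 16*sqrt(14)) ≈ 65.459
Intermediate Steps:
z(G, l) = 7 (z(G, l) = -7*(-1) = 7)
o(b) = sqrt(7 + b)
s = 16*sqrt(14) (s = sqrt(7 + 7)*16 = sqrt(14)*16 = 16*sqrt(14) ≈ 59.867)
S = 4225
sqrt(S + s) = sqrt(4225 + 16*sqrt(14))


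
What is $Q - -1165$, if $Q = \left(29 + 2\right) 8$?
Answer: $1413$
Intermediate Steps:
$Q = 248$ ($Q = 31 \cdot 8 = 248$)
$Q - -1165 = 248 - -1165 = 248 + 1165 = 1413$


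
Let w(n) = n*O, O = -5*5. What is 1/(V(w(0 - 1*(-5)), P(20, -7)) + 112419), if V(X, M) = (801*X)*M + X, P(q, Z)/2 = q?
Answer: -1/3892706 ≈ -2.5689e-7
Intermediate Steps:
P(q, Z) = 2*q
O = -25
w(n) = -25*n (w(n) = n*(-25) = -25*n)
V(X, M) = X + 801*M*X (V(X, M) = 801*M*X + X = X + 801*M*X)
1/(V(w(0 - 1*(-5)), P(20, -7)) + 112419) = 1/((-25*(0 - 1*(-5)))*(1 + 801*(2*20)) + 112419) = 1/((-25*(0 + 5))*(1 + 801*40) + 112419) = 1/((-25*5)*(1 + 32040) + 112419) = 1/(-125*32041 + 112419) = 1/(-4005125 + 112419) = 1/(-3892706) = -1/3892706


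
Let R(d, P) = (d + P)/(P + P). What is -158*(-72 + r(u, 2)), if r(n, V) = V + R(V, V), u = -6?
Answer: 10902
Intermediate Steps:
R(d, P) = (P + d)/(2*P) (R(d, P) = (P + d)/((2*P)) = (P + d)*(1/(2*P)) = (P + d)/(2*P))
r(n, V) = 1 + V (r(n, V) = V + (V + V)/(2*V) = V + (2*V)/(2*V) = V + 1 = 1 + V)
-158*(-72 + r(u, 2)) = -158*(-72 + (1 + 2)) = -158*(-72 + 3) = -158*(-69) = 10902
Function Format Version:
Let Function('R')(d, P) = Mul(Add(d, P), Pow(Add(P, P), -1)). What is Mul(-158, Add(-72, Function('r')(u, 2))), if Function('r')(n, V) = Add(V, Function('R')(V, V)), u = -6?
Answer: 10902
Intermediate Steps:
Function('R')(d, P) = Mul(Rational(1, 2), Pow(P, -1), Add(P, d)) (Function('R')(d, P) = Mul(Add(P, d), Pow(Mul(2, P), -1)) = Mul(Add(P, d), Mul(Rational(1, 2), Pow(P, -1))) = Mul(Rational(1, 2), Pow(P, -1), Add(P, d)))
Function('r')(n, V) = Add(1, V) (Function('r')(n, V) = Add(V, Mul(Rational(1, 2), Pow(V, -1), Add(V, V))) = Add(V, Mul(Rational(1, 2), Pow(V, -1), Mul(2, V))) = Add(V, 1) = Add(1, V))
Mul(-158, Add(-72, Function('r')(u, 2))) = Mul(-158, Add(-72, Add(1, 2))) = Mul(-158, Add(-72, 3)) = Mul(-158, -69) = 10902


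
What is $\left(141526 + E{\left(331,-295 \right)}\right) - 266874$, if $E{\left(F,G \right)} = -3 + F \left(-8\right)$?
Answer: $-127999$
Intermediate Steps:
$E{\left(F,G \right)} = -3 - 8 F$
$\left(141526 + E{\left(331,-295 \right)}\right) - 266874 = \left(141526 - 2651\right) - 266874 = 138875 - 266874 = -127999$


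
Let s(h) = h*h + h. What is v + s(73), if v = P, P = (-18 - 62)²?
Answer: 11802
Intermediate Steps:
s(h) = h + h² (s(h) = h² + h = h + h²)
P = 6400 (P = (-80)² = 6400)
v = 6400
v + s(73) = 6400 + 73*(1 + 73) = 6400 + 73*74 = 6400 + 5402 = 11802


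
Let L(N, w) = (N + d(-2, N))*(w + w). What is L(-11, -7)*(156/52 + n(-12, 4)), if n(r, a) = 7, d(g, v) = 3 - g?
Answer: 840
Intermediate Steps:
L(N, w) = 2*w*(5 + N) (L(N, w) = (N + (3 - 1*(-2)))*(w + w) = (N + (3 + 2))*(2*w) = (N + 5)*(2*w) = (5 + N)*(2*w) = 2*w*(5 + N))
L(-11, -7)*(156/52 + n(-12, 4)) = (2*(-7)*(5 - 11))*(156/52 + 7) = (2*(-7)*(-6))*(156*(1/52) + 7) = 84*(3 + 7) = 84*10 = 840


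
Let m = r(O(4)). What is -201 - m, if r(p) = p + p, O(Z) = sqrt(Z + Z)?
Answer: -201 - 4*sqrt(2) ≈ -206.66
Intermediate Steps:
O(Z) = sqrt(2)*sqrt(Z) (O(Z) = sqrt(2*Z) = sqrt(2)*sqrt(Z))
r(p) = 2*p
m = 4*sqrt(2) (m = 2*(sqrt(2)*sqrt(4)) = 2*(sqrt(2)*2) = 2*(2*sqrt(2)) = 4*sqrt(2) ≈ 5.6569)
-201 - m = -201 - 4*sqrt(2)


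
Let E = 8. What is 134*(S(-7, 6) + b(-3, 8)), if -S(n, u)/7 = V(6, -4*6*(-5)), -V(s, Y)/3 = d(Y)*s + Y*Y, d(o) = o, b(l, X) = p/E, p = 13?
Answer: 170191591/4 ≈ 4.2548e+7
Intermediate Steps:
b(l, X) = 13/8
V(s, Y) = -3*Y² - 3*Y*s (V(s, Y) = -3*(Y*s + Y*Y) = -3*(Y*s + Y²) = -3*(Y² + Y*s) = -3*Y² - 3*Y*s)
S(n, u) = 317520 (S(n, u) = -21*-4*6*(-5)*(-(-4*6)*(-5) - 1*6) = -21*(-24*(-5))*(-(-24)*(-5) - 6) = -21*120*(-1*120 - 6) = -21*120*(-120 - 6) = -21*120*(-126) = -7*(-45360) = 317520)
134*(S(-7, 6) + b(-3, 8)) = 134*(317520 + 13/8) = 134*(2540173/8) = 170191591/4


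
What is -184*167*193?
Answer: -5930504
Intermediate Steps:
-184*167*193 = -30728*193 = -5930504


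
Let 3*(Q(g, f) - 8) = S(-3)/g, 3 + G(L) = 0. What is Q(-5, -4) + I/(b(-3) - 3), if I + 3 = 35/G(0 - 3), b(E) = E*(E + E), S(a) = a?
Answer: 65/9 ≈ 7.2222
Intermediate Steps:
G(L) = -3 (G(L) = -3 + 0 = -3)
b(E) = 2*E**2 (b(E) = E*(2*E) = 2*E**2)
Q(g, f) = 8 - 1/g (Q(g, f) = 8 + (-3/g)/3 = 8 - 1/g)
I = -44/3 (I = -3 + 35/(-3) = -3 + 35*(-1/3) = -3 - 35/3 = -44/3 ≈ -14.667)
Q(-5, -4) + I/(b(-3) - 3) = (8 - 1/(-5)) - 44/3/(2*(-3)**2 - 3) = (8 - 1*(-1/5)) - 44/3/(2*9 - 3) = (8 + 1/5) - 44/3/(18 - 3) = 41/5 - 44/3/15 = 41/5 + (1/15)*(-44/3) = 41/5 - 44/45 = 65/9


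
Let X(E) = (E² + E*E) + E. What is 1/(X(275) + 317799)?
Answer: 1/469324 ≈ 2.1307e-6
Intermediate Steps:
X(E) = E + 2*E² (X(E) = (E² + E²) + E = 2*E² + E = E + 2*E²)
1/(X(275) + 317799) = 1/(275*(1 + 2*275) + 317799) = 1/(275*(1 + 550) + 317799) = 1/(275*551 + 317799) = 1/(151525 + 317799) = 1/469324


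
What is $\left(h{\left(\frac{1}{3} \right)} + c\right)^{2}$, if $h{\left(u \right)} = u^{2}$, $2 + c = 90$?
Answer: $\frac{628849}{81} \approx 7763.6$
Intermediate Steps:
$c = 88$ ($c = -2 + 90 = 88$)
$\left(h{\left(\frac{1}{3} \right)} + c\right)^{2} = \left(\left(\frac{1}{3}\right)^{2} + 88\right)^{2} = \left(\frac{1}{9} + 88\right)^{2} = \left(\frac{793}{9}\right)^{2} = \frac{628849}{81}$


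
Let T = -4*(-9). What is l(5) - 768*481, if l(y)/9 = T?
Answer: -369084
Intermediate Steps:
T = 36
l(y) = 324 (l(y) = 9*36 = 324)
l(5) - 768*481 = 324 - 768*481 = 324 - 369408 = -369084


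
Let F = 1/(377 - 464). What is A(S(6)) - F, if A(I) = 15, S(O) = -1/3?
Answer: 1306/87 ≈ 15.011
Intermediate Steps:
S(O) = -⅓ (S(O) = -1*⅓ = -⅓)
F = -1/87 (F = 1/(-87) = -1/87 ≈ -0.011494)
A(S(6)) - F = 15 - 1*(-1/87) = 15 + 1/87 = 1306/87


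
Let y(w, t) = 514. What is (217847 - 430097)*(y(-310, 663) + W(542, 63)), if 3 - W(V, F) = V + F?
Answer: 18678000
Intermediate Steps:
W(V, F) = 3 - F - V (W(V, F) = 3 - (V + F) = 3 - (F + V) = 3 + (-F - V) = 3 - F - V)
(217847 - 430097)*(y(-310, 663) + W(542, 63)) = (217847 - 430097)*(514 + (3 - 1*63 - 1*542)) = -212250*(514 + (3 - 63 - 542)) = -212250*(514 - 602) = -212250*(-88) = 18678000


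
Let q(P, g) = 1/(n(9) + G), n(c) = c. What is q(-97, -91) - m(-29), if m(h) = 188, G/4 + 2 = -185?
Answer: -138933/739 ≈ -188.00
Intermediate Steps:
G = -748 (G = -8 + 4*(-185) = -8 - 740 = -748)
q(P, g) = -1/739 (q(P, g) = 1/(9 - 748) = 1/(-739) = -1/739)
q(-97, -91) - m(-29) = -1/739 - 1*188 = -1/739 - 188 = -138933/739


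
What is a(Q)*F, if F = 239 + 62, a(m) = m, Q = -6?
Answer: -1806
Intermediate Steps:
F = 301
a(Q)*F = -6*301 = -1806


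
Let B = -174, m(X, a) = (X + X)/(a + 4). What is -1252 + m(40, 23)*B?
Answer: -15908/9 ≈ -1767.6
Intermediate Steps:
m(X, a) = 2*X/(4 + a) (m(X, a) = (2*X)/(4 + a) = 2*X/(4 + a))
-1252 + m(40, 23)*B = -1252 + (2*40/(4 + 23))*(-174) = -1252 + (2*40/27)*(-174) = -1252 + (2*40*(1/27))*(-174) = -1252 + (80/27)*(-174) = -1252 - 4640/9 = -15908/9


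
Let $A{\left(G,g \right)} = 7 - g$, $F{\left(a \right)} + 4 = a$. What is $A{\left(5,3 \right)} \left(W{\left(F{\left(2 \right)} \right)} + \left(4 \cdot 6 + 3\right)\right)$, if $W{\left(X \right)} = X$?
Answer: $100$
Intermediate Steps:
$F{\left(a \right)} = -4 + a$
$A{\left(5,3 \right)} \left(W{\left(F{\left(2 \right)} \right)} + \left(4 \cdot 6 + 3\right)\right) = \left(7 - 3\right) \left(\left(-4 + 2\right) + \left(4 \cdot 6 + 3\right)\right) = \left(7 - 3\right) \left(-2 + \left(24 + 3\right)\right) = 4 \left(-2 + 27\right) = 4 \cdot 25 = 100$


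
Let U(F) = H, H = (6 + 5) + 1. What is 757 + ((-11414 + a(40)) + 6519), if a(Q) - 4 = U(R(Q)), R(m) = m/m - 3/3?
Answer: -4122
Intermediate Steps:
R(m) = 0 (R(m) = 1 - 3*⅓ = 1 - 1 = 0)
H = 12 (H = 11 + 1 = 12)
U(F) = 12
a(Q) = 16 (a(Q) = 4 + 12 = 16)
757 + ((-11414 + a(40)) + 6519) = 757 + ((-11414 + 16) + 6519) = 757 + (-11398 + 6519) = 757 - 4879 = -4122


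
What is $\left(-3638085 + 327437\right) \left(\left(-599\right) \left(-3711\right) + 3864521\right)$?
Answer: $-20153271741680$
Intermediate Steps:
$\left(-3638085 + 327437\right) \left(\left(-599\right) \left(-3711\right) + 3864521\right) = - 3310648 \left(2222889 + 3864521\right) = \left(-3310648\right) 6087410 = -20153271741680$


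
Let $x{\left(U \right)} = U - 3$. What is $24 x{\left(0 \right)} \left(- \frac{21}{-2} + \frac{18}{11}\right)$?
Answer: $- \frac{9612}{11} \approx -873.82$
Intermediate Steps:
$x{\left(U \right)} = -3 + U$
$24 x{\left(0 \right)} \left(- \frac{21}{-2} + \frac{18}{11}\right) = 24 \left(-3 + 0\right) \left(- \frac{21}{-2} + \frac{18}{11}\right) = 24 \left(-3\right) \left(\left(-21\right) \left(- \frac{1}{2}\right) + 18 \cdot \frac{1}{11}\right) = - 72 \left(\frac{21}{2} + \frac{18}{11}\right) = \left(-72\right) \frac{267}{22} = - \frac{9612}{11}$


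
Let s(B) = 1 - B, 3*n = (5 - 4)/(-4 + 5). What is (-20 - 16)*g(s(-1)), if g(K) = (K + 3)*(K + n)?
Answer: -420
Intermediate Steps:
n = 1/3 (n = ((5 - 4)/(-4 + 5))/3 = (1/1)/3 = (1*1)/3 = (1/3)*1 = 1/3 ≈ 0.33333)
g(K) = (3 + K)*(1/3 + K) (g(K) = (K + 3)*(K + 1/3) = (3 + K)*(1/3 + K))
(-20 - 16)*g(s(-1)) = (-20 - 16)*(1 + (1 - 1*(-1))**2 + 10*(1 - 1*(-1))/3) = -36*(1 + (1 + 1)**2 + 10*(1 + 1)/3) = -36*(1 + 2**2 + (10/3)*2) = -36*(1 + 4 + 20/3) = -36*35/3 = -420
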